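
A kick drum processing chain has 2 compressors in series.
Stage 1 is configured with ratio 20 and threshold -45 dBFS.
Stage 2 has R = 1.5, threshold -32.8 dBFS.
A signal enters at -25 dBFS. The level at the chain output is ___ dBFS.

-44 dBFS

Stage 1: 20 dB above -45 dBFS, reduced 20:1 to 1 dB above → -44 dBFS.
Stage 2: -44 dBFS is at or below the -32.8 dBFS threshold — no compression; output -44 dBFS.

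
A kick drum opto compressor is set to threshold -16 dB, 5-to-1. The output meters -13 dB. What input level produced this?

-1 dB

That's 3 dB above the -16 dB threshold.
Before 5:1 compression the overshoot was 3 × 5 = 15 dB, so input = -16 + 15 = -1 dB.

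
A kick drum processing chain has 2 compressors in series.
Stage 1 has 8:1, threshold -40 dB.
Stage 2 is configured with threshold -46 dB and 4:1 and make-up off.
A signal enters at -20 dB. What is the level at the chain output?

-43.875 dB

Stage 1: overshoot 20 dB → 20/8 = 2.5 dB → -37.5 dB.
Stage 2: 8.5 dB above -46 dB, reduced 4:1 to 2.125 dB above → -43.875 dB.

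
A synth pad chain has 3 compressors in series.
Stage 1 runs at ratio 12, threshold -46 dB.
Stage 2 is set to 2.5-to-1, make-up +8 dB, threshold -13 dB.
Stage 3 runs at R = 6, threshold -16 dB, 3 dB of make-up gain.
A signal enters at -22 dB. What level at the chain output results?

Stage 1: 24 dB above -46 dB, reduced 12:1 to 2 dB above → -44 dB.
Stage 2: -44 dB is at or below the -13 dB threshold — no compression; make-up brings it to -36 dB.
Stage 3: -36 dB is at or below the -16 dB threshold — no compression; make-up brings it to -33 dB.

-33 dB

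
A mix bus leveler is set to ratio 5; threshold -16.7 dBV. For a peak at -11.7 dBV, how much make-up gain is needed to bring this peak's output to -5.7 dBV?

10 dB

Overshoot 5 dB → 5/5 = 1 dB after compression, so the compressed level is -16.7 + 1 = -15.7 dBV.
Make-up = target − compressed = -5.7 − (-15.7) = 10 dB.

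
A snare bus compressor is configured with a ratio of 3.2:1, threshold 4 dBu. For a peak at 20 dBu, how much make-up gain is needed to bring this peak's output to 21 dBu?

Without make-up, output = threshold + overshoot/3.2 = 4 + 5 = 9 dBu.
Gap to target: 12 dB.

12 dB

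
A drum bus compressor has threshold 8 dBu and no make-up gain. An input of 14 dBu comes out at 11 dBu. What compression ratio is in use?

Input overshoot = 14 − 8 = 6 dB; output overshoot = 11 − 8 = 3 dB.
Ratio = 6 / 3 = 2.

2:1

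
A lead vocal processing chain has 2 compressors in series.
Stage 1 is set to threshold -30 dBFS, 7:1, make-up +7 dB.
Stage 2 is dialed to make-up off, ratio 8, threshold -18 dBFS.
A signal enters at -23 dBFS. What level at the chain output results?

-22 dBFS

Stage 1: 7 dB above -30 dBFS, reduced 7:1 to 1 dB above → -29 dBFS; +7 dB make-up → -22 dBFS.
Stage 2: -22 dBFS is at or below the -18 dBFS threshold — no compression; output -22 dBFS.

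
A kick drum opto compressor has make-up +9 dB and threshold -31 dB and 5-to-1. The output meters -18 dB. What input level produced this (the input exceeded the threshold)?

Remove make-up: -18 − 9 = -27 dB.
The compressed level sits -27 − (-31) = 4 dB over threshold.
Input overshoot = R × output overshoot = 20 dB → input = -31 + 20 = -11 dB.

-11 dB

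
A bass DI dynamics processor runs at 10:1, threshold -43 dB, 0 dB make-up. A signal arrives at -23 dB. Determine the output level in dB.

-41 dB

The input is 20 dB above the -43 dB threshold.
10:1 compression reduces that to 20/10 = 2 dB over.
So the level is -43 + 2 = -41 dB.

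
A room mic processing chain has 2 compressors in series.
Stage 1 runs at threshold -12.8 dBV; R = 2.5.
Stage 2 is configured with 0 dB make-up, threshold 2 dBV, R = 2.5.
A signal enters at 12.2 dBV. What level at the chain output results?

-2.8 dBV

Stage 1: 25 dB above -12.8 dBV, reduced 2.5:1 to 10 dB above → -2.8 dBV.
Stage 2: -2.8 dBV is at or below the 2 dBV threshold — no compression; output -2.8 dBV.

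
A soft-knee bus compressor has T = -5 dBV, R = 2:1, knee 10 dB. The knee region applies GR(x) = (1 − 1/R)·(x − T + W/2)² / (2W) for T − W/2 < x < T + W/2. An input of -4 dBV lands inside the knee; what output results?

-4.9 dBV

x − T + W/2 = -4 − (-5) + 5 = 6.
GR = (1 − 1/2) × 6² / 20 = 0.5 × 36 / 20 = 0.9 dB.
Output = -4 − 0.9 = -4.9 dBV.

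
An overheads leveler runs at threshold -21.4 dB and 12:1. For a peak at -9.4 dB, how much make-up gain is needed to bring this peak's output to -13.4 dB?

7 dB

Without make-up, output = threshold + overshoot/12 = -21.4 + 1 = -20.4 dB.
Gap to target: 7 dB.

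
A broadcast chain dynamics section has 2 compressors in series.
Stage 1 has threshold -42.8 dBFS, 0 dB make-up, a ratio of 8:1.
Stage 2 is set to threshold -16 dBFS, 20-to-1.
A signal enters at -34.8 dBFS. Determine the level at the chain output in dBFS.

Stage 1: overshoot 8 dB → 8/8 = 1 dB → -41.8 dBFS.
Stage 2: -41.8 dBFS is at or below the -16 dBFS threshold — no compression; output -41.8 dBFS.

-41.8 dBFS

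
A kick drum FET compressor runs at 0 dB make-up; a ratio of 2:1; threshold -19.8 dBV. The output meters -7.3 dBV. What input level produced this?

5.2 dBV

That's 12.5 dB above the -19.8 dBV threshold.
Before 2:1 compression the overshoot was 12.5 × 2 = 25 dB, so input = -19.8 + 25 = 5.2 dBV.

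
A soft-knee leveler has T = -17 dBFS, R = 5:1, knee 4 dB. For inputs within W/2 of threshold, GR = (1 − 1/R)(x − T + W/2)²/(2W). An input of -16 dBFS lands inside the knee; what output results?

-16.9 dBFS

x − T + W/2 = -16 − (-17) + 2 = 3.
GR = (1 − 1/5) × 3² / 8 = 0.8 × 9 / 8 = 0.9 dB.
Output = -16 − 0.9 = -16.9 dBFS.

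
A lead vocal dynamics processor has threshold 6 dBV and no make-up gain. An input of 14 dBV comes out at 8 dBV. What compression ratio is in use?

4:1

Input overshoot = 14 − 6 = 8 dB; output overshoot = 8 − 6 = 2 dB.
Ratio = 8 / 2 = 4.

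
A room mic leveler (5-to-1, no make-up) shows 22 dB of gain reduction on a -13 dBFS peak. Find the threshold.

-40.5 dBFS

Let T be the threshold. Output overshoot = (input overshoot)/R, so -35 − T = (-13 − T)/5.
5·(-35 − T) = -13 − T → 4·T = -175 − (-13) = -162.
T = -162/4 = -40.5 dBFS.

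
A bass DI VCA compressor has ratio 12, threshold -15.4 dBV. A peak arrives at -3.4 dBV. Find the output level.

-14.4 dBV

Overshoot: -3.4 − (-15.4) = 12 dB.
The 12 dB excess becomes 1 dB after 12:1 reduction.
So the level is -15.4 + 1 = -14.4 dBV.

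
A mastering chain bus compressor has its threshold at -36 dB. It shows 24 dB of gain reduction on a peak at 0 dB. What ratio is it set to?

3:1

Input overshoot = 0 − (-36) = 36 dB.
Output overshoot = 36 − 24 = 12 dB.
Ratio = input overshoot / output overshoot = 36 / 12 = 3.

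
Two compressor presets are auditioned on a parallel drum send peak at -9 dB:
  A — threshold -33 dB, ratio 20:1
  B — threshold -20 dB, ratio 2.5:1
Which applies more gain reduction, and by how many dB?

A: 24 dB over, compressed to 1.2 dB over, so 22.8 dB of GR.
B: 11 dB over, compressed to 4.4 dB over, so 6.6 dB of GR.
A reduces 16.2 dB more.

A, by 16.2 dB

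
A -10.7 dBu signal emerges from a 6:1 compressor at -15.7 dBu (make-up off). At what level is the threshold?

Gain reduction = -10.7 − (-15.7) = 5 dB; output overshoot = GR / (R − 1) = 5 / 5 = 1 dB.
Threshold = output − output overshoot = -15.7 − 1 = -16.7 dBu.

-16.7 dBu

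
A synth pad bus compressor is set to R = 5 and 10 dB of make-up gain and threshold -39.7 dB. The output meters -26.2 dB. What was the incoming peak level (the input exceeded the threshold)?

-22.2 dB

Stripping the +10 dB make-up gives -36.2 dB at the gain stage.
The compressed level sits -36.2 − (-39.7) = 3.5 dB over threshold.
Before 5:1 compression the overshoot was 3.5 × 5 = 17.5 dB, so input = -39.7 + 17.5 = -22.2 dB.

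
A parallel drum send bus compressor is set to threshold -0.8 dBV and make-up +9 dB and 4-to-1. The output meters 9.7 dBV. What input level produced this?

5.2 dBV

Remove make-up: 9.7 − 9 = 0.7 dBV.
That's 1.5 dB above the -0.8 dBV threshold.
Input overshoot = R × output overshoot = 6 dB → input = -0.8 + 6 = 5.2 dBV.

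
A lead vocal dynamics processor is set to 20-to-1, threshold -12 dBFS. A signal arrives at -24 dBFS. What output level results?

-24 dBFS

-24 dBFS is 12 dB below the -12 dBFS threshold, so no gain reduction is applied.
Output = input = -24 dBFS.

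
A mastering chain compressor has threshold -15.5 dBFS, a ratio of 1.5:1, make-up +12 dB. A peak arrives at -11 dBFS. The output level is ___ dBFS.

The input is 4.5 dB above the -15.5 dBFS threshold.
1.5:1 compression reduces that to 4.5/1.5 = 3 dB over.
So the level is -15.5 + 3 = -12.5 dBFS; make-up adds 12 dB, giving -0.5 dBFS.

-0.5 dBFS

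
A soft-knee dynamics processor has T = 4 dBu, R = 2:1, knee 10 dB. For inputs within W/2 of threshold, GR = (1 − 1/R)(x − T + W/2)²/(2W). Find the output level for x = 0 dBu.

x − T + W/2 = 0 − 4 + 5 = 1.
GR = (1 − 1/2) × 1² / 20 = 0.5 × 1 / 20 = 0.025 dB.
Output = 0 − 0.025 = -0.025 dBu.

-0.025 dBu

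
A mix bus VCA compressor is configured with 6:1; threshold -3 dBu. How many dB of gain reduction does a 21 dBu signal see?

The signal is 24 dB above threshold.
At 6:1, output sits 24/6 = 4 dB above threshold.
Gain reduction = 24 − 4 = 20 dB.

20 dB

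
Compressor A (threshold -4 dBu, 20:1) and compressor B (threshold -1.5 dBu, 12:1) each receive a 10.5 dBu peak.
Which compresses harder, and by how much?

A, by 2.775 dB

A: 14.5 dB over, compressed to 0.725 dB over, so 13.775 dB of GR.
B: 12 dB over, compressed to 1 dB over, so 11 dB of GR.
A applies 2.775 dB more gain reduction.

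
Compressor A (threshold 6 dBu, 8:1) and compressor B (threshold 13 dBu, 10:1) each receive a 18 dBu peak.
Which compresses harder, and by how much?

A, by 6 dB

A: overshoot 12 dB → output overshoot 1.5 dB → GR 10.5 dB.
B: overshoot 5 dB → output overshoot 0.5 dB → GR 4.5 dB.
A reduces 6 dB more.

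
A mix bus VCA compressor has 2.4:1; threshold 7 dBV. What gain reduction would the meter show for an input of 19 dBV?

19 dBV exceeds the threshold by 12 dB.
After 2.4:1 compression the overshoot becomes 12/2.4 = 5 dB.
GR = overshoot in − overshoot out = 12 − 5 = 7 dB.

7 dB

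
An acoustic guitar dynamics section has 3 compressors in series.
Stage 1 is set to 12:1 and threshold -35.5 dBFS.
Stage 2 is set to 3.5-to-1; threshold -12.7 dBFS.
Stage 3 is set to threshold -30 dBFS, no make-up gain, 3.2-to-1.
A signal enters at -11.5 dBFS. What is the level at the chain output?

Stage 1: overshoot 24 dB → 24/12 = 2 dB → -33.5 dBFS.
Stage 2: -33.5 dBFS ≤ -12.7 dBFS, so stage 2 doesn't engage; output -33.5 dBFS.
Stage 3: below threshold (-33.5 ≤ -30); passes unchanged; output -33.5 dBFS.

-33.5 dBFS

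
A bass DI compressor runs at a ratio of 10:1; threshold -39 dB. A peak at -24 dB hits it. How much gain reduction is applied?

-24 dB exceeds the threshold by 15 dB.
At 10:1, output sits 15/10 = 1.5 dB above threshold.
Gain reduction = 15 − 1.5 = 13.5 dB.

13.5 dB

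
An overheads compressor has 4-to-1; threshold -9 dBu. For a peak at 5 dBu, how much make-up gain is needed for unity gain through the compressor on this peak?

10.5 dB

Without make-up, output = threshold + overshoot/4 = -9 + 3.5 = -5.5 dBu.
Gap to target: 10.5 dB.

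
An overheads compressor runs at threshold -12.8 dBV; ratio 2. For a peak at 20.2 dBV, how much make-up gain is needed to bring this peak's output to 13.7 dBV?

The peak compresses to -12.8 + 33/2 = 3.7 dBV.
To reach 13.7 dBV requires 13.7 − 3.7 = 10 dB of make-up.

10 dB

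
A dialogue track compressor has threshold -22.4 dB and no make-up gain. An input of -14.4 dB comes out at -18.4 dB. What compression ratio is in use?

Input overshoot = -14.4 − (-22.4) = 8 dB; output overshoot = -18.4 − (-22.4) = 4 dB.
Ratio = 8 / 4 = 2.

2:1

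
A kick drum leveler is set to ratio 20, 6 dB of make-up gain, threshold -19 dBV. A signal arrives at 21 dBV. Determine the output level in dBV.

Overshoot: 21 − (-19) = 40 dB.
At 20:1 the overshoot is divided by 20, leaving 2 dB above threshold.
That puts the output at -17 dBV; make-up adds 6 dB, giving -11 dBV.

-11 dBV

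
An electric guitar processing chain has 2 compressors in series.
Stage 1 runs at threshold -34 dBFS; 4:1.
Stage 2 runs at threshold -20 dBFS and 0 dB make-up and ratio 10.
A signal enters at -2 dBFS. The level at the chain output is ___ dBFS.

Stage 1: -2 dBFS is 32 dB over -34 dBFS; at 4:1 that becomes 8 dB over, giving -26 dBFS.
Stage 2: -26 dBFS ≤ -20 dBFS, so stage 2 doesn't engage; output -26 dBFS.

-26 dBFS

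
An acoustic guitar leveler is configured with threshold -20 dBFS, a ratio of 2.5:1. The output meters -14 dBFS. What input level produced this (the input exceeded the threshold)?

That's 6 dB above the -20 dBFS threshold.
Before 2.5:1 compression the overshoot was 6 × 2.5 = 15 dB, so input = -20 + 15 = -5 dBFS.

-5 dBFS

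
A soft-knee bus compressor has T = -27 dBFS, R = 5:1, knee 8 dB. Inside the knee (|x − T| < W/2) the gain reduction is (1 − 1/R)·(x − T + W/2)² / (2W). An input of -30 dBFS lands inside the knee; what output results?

-30.05 dBFS

x − T + W/2 = -30 − (-27) + 4 = 1.
GR = (1 − 1/5) × 1² / 16 = 0.8 × 1 / 16 = 0.05 dB.
Output = -30 − 0.05 = -30.05 dBFS.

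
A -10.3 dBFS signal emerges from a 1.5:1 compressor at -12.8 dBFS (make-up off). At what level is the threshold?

Input is 7.5 dB above T (since output overshoot × R = input overshoot: (-12.8 − T)·1.5 = -10.3 − T gives T = -17.8 dBFS).
Check: -17.8 + (-10.3 − (-17.8))/1.5 = -17.8 + 5 = -12.8 dBFS. ✓

-17.8 dBFS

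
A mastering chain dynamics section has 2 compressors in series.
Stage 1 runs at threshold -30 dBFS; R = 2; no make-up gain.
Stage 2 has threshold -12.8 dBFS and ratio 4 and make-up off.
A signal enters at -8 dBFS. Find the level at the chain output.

Stage 1: 22 dB above -30 dBFS, reduced 2:1 to 11 dB above → -19 dBFS.
Stage 2: below threshold (-19 ≤ -12.8); passes unchanged; output -19 dBFS.

-19 dBFS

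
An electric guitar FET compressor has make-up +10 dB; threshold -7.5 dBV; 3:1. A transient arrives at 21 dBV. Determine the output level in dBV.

12 dBV

Overshoot: 21 − (-7.5) = 28.5 dB.
3:1 compression reduces that to 28.5/3 = 9.5 dB over.
Output = -7.5 + 9.5 = 2 dBV; make-up adds 10 dB, giving 12 dBV.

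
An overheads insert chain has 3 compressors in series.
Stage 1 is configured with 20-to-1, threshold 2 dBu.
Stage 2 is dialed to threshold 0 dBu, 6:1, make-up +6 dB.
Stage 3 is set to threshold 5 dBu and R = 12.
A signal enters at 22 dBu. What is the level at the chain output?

5.125 dBu

Stage 1: overshoot 20 dB → 20/20 = 1 dB → 3 dBu.
Stage 2: 3 dBu is 3 dB over 0 dBu; at 6:1 that becomes 0.5 dB over, giving 0.5 dBu; +6 dB make-up → 6.5 dBu.
Stage 3: overshoot 1.5 dB → 1.5/12 = 0.125 dB → 5.125 dBu.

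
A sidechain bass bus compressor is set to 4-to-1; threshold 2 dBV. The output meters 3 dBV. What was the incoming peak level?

Post-compression overshoot = 3 − 2 = 1 dB.
Undo the ratio: input overshoot = 1 × 4 = 4 dB, giving input = 6 dBV.

6 dBV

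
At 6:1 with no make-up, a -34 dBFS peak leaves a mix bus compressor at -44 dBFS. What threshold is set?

-46 dBFS

Input is 12 dB above T (since output overshoot × R = input overshoot: (-44 − T)·6 = -34 − T gives T = -46 dBFS).
Check: -46 + (-34 − (-46))/6 = -46 + 2 = -44 dBFS. ✓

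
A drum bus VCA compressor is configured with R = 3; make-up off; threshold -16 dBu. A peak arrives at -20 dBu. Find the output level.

-20 dBu is 4 dB below the -16 dBu threshold, so no gain reduction is applied.
Output = input = -20 dBu.

-20 dBu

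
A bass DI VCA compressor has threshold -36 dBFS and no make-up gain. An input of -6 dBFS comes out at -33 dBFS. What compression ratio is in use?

Input overshoot = -6 − (-36) = 30 dB; output overshoot = -33 − (-36) = 3 dB.
Ratio = 30 / 3 = 10.

10:1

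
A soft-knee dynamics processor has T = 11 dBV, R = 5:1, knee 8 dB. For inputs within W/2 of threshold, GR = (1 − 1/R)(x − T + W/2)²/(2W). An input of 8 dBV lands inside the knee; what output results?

7.95 dBV

x − T + W/2 = 8 − 11 + 4 = 1.
GR = (1 − 1/5) × 1² / 16 = 0.8 × 1 / 16 = 0.05 dB.
Output = 8 − 0.05 = 7.95 dBV.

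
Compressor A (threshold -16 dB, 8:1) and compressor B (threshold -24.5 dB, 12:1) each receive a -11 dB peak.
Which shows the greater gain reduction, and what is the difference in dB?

B, by 8 dB

A: GR = 5 − 5/8 = 4.375 dB.
B: GR = 13.5 − 13.5/12 = 12.375 dB.
B reduces 8 dB more.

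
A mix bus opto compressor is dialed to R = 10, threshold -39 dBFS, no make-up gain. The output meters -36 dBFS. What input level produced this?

Post-compression overshoot = -36 − (-39) = 3 dB.
Before 10:1 compression the overshoot was 3 × 10 = 30 dB, so input = -39 + 30 = -9 dBFS.

-9 dBFS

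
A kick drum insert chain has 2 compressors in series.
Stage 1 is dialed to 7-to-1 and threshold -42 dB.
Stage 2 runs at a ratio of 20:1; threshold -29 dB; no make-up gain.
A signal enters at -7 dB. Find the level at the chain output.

Stage 1: 35 dB above -42 dB, reduced 7:1 to 5 dB above → -37 dB.
Stage 2: -37 dB is at or below the -29 dB threshold — no compression; output -37 dB.

-37 dB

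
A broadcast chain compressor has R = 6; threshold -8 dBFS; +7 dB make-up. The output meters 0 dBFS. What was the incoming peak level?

-2 dBFS

Stripping the +7 dB make-up gives -7 dBFS at the gain stage.
The compressed level sits -7 − (-8) = 1 dB over threshold.
Input overshoot = R × output overshoot = 6 dB → input = -8 + 6 = -2 dBFS.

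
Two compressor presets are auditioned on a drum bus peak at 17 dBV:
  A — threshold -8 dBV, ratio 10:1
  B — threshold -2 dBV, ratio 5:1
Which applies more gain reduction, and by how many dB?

A, by 7.3 dB

A: GR = 25 − 25/10 = 22.5 dB.
B: GR = 19 − 19/5 = 15.2 dB.
Difference: 7.3 dB in favour of A.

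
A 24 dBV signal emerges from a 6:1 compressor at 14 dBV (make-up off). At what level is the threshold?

12 dBV

Gain reduction = 24 − 14 = 10 dB; output overshoot = GR / (R − 1) = 10 / 5 = 2 dB.
Threshold = output − output overshoot = 14 − 2 = 12 dBV.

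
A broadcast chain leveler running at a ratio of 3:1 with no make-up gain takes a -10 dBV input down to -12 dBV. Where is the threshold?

Gain reduction = -10 − (-12) = 2 dB; output overshoot = GR / (R − 1) = 2 / 2 = 1 dB.
Threshold = output − output overshoot = -12 − 1 = -13 dBV.

-13 dBV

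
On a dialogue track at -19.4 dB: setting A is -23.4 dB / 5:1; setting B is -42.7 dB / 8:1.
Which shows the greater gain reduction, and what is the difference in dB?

B, by 17.1875 dB

A: 4 dB over, compressed to 0.8 dB over, so 3.2 dB of GR.
B: 23.3 dB over, compressed to 2.9125 dB over, so 20.3875 dB of GR.
B reduces 17.1875 dB more.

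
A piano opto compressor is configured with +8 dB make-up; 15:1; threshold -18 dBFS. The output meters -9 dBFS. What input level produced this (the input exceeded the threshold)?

-3 dBFS

Remove make-up: -9 − 8 = -17 dBFS.
Post-compression overshoot = -17 − (-18) = 1 dB.
Input overshoot = R × output overshoot = 15 dB → input = -18 + 15 = -3 dBFS.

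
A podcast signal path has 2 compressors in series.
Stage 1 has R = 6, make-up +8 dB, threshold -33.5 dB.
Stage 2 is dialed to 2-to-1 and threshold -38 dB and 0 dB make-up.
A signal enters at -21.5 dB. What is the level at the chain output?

Stage 1: -21.5 dB is 12 dB over -33.5 dB; at 6:1 that becomes 2 dB over, giving -31.5 dB; +8 dB make-up → -23.5 dB.
Stage 2: 14.5 dB above -38 dB, reduced 2:1 to 7.25 dB above → -30.75 dB.

-30.75 dB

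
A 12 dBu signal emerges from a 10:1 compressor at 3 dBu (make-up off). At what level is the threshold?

2 dBu

Gain reduction = 12 − 3 = 9 dB; output overshoot = GR / (R − 1) = 9 / 9 = 1 dB.
Threshold = output − output overshoot = 3 − 1 = 2 dBu.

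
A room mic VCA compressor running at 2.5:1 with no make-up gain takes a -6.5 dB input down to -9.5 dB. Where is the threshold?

Gain reduction = -6.5 − (-9.5) = 3 dB; output overshoot = GR / (R − 1) = 3 / 1.5 = 2 dB.
Threshold = output − output overshoot = -9.5 − 2 = -11.5 dB.

-11.5 dB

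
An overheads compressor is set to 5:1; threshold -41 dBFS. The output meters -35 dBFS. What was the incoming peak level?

The compressed level sits -35 − (-41) = 6 dB over threshold.
Before 5:1 compression the overshoot was 6 × 5 = 30 dB, so input = -41 + 30 = -11 dBFS.

-11 dBFS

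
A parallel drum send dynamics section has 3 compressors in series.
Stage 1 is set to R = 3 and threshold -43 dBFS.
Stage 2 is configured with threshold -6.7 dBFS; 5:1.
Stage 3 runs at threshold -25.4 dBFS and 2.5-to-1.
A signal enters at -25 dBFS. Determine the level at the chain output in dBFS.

Stage 1: -25 dBFS is 18 dB over -43 dBFS; at 3:1 that becomes 6 dB over, giving -37 dBFS.
Stage 2: below threshold (-37 ≤ -6.7); passes unchanged; output -37 dBFS.
Stage 3: below threshold (-37 ≤ -25.4); passes unchanged; output -37 dBFS.

-37 dBFS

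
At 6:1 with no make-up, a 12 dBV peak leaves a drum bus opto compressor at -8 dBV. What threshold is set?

Input is 24 dB above T (since output overshoot × R = input overshoot: (-8 − T)·6 = 12 − T gives T = -12 dBV).
Check: -12 + (12 − (-12))/6 = -12 + 4 = -8 dBV. ✓

-12 dBV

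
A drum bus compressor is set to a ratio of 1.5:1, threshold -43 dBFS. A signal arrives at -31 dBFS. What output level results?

Overshoot: -31 − (-43) = 12 dB.
At 1.5:1 the overshoot is divided by 1.5, leaving 8 dB above threshold.
So the level is -43 + 8 = -35 dBFS.

-35 dBFS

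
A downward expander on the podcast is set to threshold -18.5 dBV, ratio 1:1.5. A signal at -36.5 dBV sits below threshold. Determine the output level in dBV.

The input is 18 dB below the -18.5 dBV threshold.
A 1:1.5 expander multiplies undershoot by 1.5: 18 × 1.5 = 27 dB below threshold.
Output = -18.5 − 27 = -45.5 dBV.

-45.5 dBV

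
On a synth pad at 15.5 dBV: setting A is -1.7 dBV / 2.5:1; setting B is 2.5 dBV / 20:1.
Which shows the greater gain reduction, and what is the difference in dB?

B, by 2.03 dB

A: GR = 17.2 − 17.2/2.5 = 10.32 dB.
B: GR = 13 − 13/20 = 12.35 dB.
B applies 2.03 dB more gain reduction.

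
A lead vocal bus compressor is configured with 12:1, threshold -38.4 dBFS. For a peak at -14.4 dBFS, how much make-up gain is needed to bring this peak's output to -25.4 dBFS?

11 dB

The peak compresses to -38.4 + 24/12 = -36.4 dBFS.
To reach -25.4 dBFS requires -25.4 − (-36.4) = 11 dB of make-up.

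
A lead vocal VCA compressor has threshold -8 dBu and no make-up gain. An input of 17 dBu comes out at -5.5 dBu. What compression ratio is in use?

Input overshoot = 17 − (-8) = 25 dB; output overshoot = -5.5 − (-8) = 2.5 dB.
Ratio = 25 / 2.5 = 10.

10:1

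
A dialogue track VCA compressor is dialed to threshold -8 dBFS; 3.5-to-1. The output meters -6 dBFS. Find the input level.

Post-compression overshoot = -6 − (-8) = 2 dB.
Before 3.5:1 compression the overshoot was 2 × 3.5 = 7 dB, so input = -8 + 7 = -1 dBFS.

-1 dBFS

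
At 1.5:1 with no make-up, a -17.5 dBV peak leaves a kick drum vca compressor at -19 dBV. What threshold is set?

Gain reduction = -17.5 − (-19) = 1.5 dB; output overshoot = GR / (R − 1) = 1.5 / 0.5 = 3 dB.
Threshold = output − output overshoot = -19 − 3 = -22 dBV.

-22 dBV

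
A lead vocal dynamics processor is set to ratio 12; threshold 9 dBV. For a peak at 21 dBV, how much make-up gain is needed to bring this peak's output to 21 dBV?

11 dB

The peak compresses to 9 + 12/12 = 10 dBV.
To reach 21 dBV requires 21 − 10 = 11 dB of make-up.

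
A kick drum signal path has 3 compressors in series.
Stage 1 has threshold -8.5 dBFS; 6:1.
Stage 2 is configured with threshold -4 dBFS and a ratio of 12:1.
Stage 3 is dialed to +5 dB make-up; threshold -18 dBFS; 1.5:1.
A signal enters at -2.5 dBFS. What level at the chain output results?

Stage 1: 6 dB above -8.5 dBFS, reduced 6:1 to 1 dB above → -7.5 dBFS.
Stage 2: -7.5 dBFS is at or below the -4 dBFS threshold — no compression; output -7.5 dBFS.
Stage 3: -7.5 dBFS is 10.5 dB over -18 dBFS; at 1.5:1 that becomes 7 dB over, giving -11 dBFS; +5 dB make-up → -6 dBFS.

-6 dBFS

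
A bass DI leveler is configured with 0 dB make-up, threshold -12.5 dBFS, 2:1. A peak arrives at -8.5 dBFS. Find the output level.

Overshoot: -8.5 − (-12.5) = 4 dB.
At 2:1 the overshoot is divided by 2, leaving 2 dB above threshold.
So the level is -12.5 + 2 = -10.5 dBFS.

-10.5 dBFS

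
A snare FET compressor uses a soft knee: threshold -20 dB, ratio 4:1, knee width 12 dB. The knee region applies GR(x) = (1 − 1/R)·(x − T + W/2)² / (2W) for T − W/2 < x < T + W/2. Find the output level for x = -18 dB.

x − T + W/2 = -18 − (-20) + 6 = 8.
GR = (1 − 1/4) × 8² / 24 = 0.75 × 64 / 24 = 2 dB.
Output = -18 − 2 = -20 dB.

-20 dB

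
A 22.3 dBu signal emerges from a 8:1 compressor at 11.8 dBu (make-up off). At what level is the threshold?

Gain reduction = 22.3 − 11.8 = 10.5 dB; output overshoot = GR / (R − 1) = 10.5 / 7 = 1.5 dB.
Threshold = output − output overshoot = 11.8 − 1.5 = 10.3 dBu.

10.3 dBu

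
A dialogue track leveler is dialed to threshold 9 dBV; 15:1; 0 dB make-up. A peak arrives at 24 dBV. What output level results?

Overshoot: 24 − 9 = 15 dB.
15:1 compression reduces that to 15/15 = 1 dB over.
Output = 9 + 1 = 10 dBV.

10 dBV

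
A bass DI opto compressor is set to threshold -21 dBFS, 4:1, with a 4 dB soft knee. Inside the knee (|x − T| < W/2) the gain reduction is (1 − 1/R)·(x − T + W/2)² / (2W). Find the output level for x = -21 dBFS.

-21.375 dBFS

x − T + W/2 = -21 − (-21) + 2 = 2.
GR = (1 − 1/4) × 2² / 8 = 0.75 × 4 / 8 = 0.375 dB.
Output = -21 − 0.375 = -21.375 dBFS.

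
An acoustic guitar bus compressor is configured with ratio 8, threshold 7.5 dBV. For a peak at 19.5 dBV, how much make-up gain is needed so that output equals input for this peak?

10.5 dB

Without make-up, output = threshold + overshoot/8 = 7.5 + 1.5 = 9 dBV.
Gap to target: 10.5 dB.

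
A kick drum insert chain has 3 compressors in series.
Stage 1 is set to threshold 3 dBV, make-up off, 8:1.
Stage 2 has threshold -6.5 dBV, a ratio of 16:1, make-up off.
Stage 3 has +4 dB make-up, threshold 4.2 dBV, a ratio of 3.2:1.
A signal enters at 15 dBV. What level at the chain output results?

-1.8125 dBV

Stage 1: overshoot 12 dB → 12/8 = 1.5 dB → 4.5 dBV.
Stage 2: overshoot 11 dB → 11/16 = 0.6875 dB → -5.8125 dBV.
Stage 3: -5.8125 dBV is at or below the 4.2 dBV threshold — no compression; make-up brings it to -1.8125 dBV.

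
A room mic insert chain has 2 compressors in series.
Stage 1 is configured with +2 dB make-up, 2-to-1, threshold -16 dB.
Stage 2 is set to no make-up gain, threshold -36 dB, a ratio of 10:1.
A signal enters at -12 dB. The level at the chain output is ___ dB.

-33.6 dB

Stage 1: -12 dB is 4 dB over -16 dB; at 2:1 that becomes 2 dB over, giving -14 dB; +2 dB make-up → -12 dB.
Stage 2: 24 dB above -36 dB, reduced 10:1 to 2.4 dB above → -33.6 dB.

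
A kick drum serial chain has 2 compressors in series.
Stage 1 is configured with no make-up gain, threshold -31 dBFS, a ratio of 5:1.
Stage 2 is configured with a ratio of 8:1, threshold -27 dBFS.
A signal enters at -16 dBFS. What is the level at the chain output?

-28 dBFS

Stage 1: overshoot 15 dB → 15/5 = 3 dB → -28 dBFS.
Stage 2: -28 dBFS is at or below the -27 dBFS threshold — no compression; output -28 dBFS.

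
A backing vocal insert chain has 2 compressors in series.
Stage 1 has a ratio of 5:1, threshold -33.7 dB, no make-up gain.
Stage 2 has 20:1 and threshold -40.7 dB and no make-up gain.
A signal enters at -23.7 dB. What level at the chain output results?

Stage 1: -23.7 dB is 10 dB over -33.7 dB; at 5:1 that becomes 2 dB over, giving -31.7 dB.
Stage 2: 9 dB above -40.7 dB, reduced 20:1 to 0.45 dB above → -40.25 dB.

-40.25 dB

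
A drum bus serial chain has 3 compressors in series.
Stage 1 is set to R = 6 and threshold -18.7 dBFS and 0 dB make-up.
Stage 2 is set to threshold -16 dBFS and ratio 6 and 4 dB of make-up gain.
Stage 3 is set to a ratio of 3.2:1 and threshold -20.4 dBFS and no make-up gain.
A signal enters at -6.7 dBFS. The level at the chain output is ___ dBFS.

Stage 1: overshoot 12 dB → 12/6 = 2 dB → -16.7 dBFS.
Stage 2: below threshold (-16.7 ≤ -16); passes unchanged; make-up brings it to -12.7 dBFS.
Stage 3: 7.7 dB above -20.4 dBFS, reduced 3.2:1 to 2.40625 dB above → -17.99375 dBFS.

-17.99375 dBFS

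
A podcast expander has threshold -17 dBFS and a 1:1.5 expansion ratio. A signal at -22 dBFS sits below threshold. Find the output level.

Undershoot = (-17) − (-22) = 5 dB.
At 1:1.5, that expands to 7.5 dB under threshold.
Output = -17 − 7.5 = -24.5 dBFS.

-24.5 dBFS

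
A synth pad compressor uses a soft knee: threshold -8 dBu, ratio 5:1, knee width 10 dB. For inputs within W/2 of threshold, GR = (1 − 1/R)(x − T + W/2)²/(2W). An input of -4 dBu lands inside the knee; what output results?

x − T + W/2 = -4 − (-8) + 5 = 9.
GR = (1 − 1/5) × 9² / 20 = 0.8 × 81 / 20 = 3.24 dB.
Output = -4 − 3.24 = -7.24 dBu.

-7.24 dBu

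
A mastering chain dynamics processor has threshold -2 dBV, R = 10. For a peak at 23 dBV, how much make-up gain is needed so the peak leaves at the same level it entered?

22.5 dB

The peak compresses to -2 + 25/10 = 0.5 dBV.
To reach 23 dBV requires 23 − 0.5 = 22.5 dB of make-up.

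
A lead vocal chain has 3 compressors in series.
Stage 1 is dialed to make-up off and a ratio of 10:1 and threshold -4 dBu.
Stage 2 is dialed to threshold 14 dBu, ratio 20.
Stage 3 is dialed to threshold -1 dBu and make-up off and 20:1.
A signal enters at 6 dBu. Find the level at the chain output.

Stage 1: overshoot 10 dB → 10/10 = 1 dB → -3 dBu.
Stage 2: -3 dBu ≤ 14 dBu, so stage 2 doesn't engage; output -3 dBu.
Stage 3: below threshold (-3 ≤ -1); passes unchanged; output -3 dBu.

-3 dBu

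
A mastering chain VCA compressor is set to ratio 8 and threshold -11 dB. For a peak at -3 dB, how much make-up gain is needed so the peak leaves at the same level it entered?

7 dB

Overshoot 8 dB → 8/8 = 1 dB after compression, so the compressed level is -11 + 1 = -10 dB.
Make-up = target − compressed = -3 − (-10) = 7 dB.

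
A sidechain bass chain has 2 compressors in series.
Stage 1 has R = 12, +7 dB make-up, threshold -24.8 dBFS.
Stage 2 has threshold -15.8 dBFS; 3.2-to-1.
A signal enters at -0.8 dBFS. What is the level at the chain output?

Stage 1: 24 dB above -24.8 dBFS, reduced 12:1 to 2 dB above → -22.8 dBFS; +7 dB make-up → -15.8 dBFS.
Stage 2: -15.8 dBFS ≤ -15.8 dBFS, so stage 2 doesn't engage; output -15.8 dBFS.

-15.8 dBFS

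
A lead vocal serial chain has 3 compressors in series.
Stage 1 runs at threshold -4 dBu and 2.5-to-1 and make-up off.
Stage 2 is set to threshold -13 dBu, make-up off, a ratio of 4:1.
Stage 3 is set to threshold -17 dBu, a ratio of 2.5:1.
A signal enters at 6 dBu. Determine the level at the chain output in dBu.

Stage 1: overshoot 10 dB → 10/2.5 = 4 dB → 0 dBu.
Stage 2: 13 dB above -13 dBu, reduced 4:1 to 3.25 dB above → -9.75 dBu.
Stage 3: -9.75 dBu is 7.25 dB over -17 dBu; at 2.5:1 that becomes 2.9 dB over, giving -14.1 dBu.

-14.1 dBu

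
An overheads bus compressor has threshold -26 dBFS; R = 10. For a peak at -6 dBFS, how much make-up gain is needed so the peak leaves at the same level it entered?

18 dB

The peak compresses to -26 + 20/10 = -24 dBFS.
To reach -6 dBFS requires -6 − (-24) = 18 dB of make-up.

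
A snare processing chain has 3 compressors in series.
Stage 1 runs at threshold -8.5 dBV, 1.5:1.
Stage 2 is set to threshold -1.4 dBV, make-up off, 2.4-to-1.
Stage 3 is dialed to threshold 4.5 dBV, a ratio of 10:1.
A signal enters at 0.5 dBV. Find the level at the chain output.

-2.5 dBV

Stage 1: 9 dB above -8.5 dBV, reduced 1.5:1 to 6 dB above → -2.5 dBV.
Stage 2: -2.5 dBV ≤ -1.4 dBV, so stage 2 doesn't engage; output -2.5 dBV.
Stage 3: -2.5 dBV is at or below the 4.5 dBV threshold — no compression; output -2.5 dBV.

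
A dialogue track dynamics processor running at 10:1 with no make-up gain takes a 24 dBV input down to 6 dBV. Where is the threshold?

4 dBV

Let T be the threshold. Output overshoot = (input overshoot)/R, so 6 − T = (24 − T)/10.
10·(6 − T) = 24 − T → 9·T = 60 − 24 = 36.
T = 36/9 = 4 dBV.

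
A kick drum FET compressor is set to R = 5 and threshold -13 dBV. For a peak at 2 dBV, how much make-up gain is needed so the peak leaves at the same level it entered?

Overshoot 15 dB → 15/5 = 3 dB after compression, so the compressed level is -13 + 3 = -10 dBV.
Make-up = target − compressed = 2 − (-10) = 12 dB.

12 dB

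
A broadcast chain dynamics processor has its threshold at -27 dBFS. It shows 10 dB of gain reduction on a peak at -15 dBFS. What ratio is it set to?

6:1

Input overshoot = -15 − (-27) = 12 dB.
Output overshoot = 12 − 10 = 2 dB.
Ratio = input overshoot / output overshoot = 12 / 2 = 6.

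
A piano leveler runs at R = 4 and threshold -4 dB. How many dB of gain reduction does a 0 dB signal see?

3 dB

Overshoot = 0 − (-4) = 4 dB.
After 4:1 compression the overshoot becomes 4/4 = 1 dB.
Gain reduction = 4 − 1 = 3 dB.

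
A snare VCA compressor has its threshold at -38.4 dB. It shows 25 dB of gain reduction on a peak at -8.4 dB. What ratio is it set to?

6:1

Input overshoot = -8.4 − (-38.4) = 30 dB.
Output overshoot = 30 − 25 = 5 dB.
Ratio = input overshoot / output overshoot = 30 / 5 = 6.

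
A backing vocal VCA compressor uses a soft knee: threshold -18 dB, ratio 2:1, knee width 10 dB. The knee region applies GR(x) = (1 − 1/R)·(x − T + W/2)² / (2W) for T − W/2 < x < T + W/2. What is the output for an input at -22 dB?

-22.025 dB

x − T + W/2 = -22 − (-18) + 5 = 1.
GR = (1 − 1/2) × 1² / 20 = 0.5 × 1 / 20 = 0.025 dB.
Output = -22 − 0.025 = -22.025 dB.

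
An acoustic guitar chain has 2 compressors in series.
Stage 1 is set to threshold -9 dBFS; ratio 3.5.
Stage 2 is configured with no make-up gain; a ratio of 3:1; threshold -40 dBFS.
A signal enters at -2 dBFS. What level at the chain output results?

Stage 1: 7 dB above -9 dBFS, reduced 3.5:1 to 2 dB above → -7 dBFS.
Stage 2: 33 dB above -40 dBFS, reduced 3:1 to 11 dB above → -29 dBFS.

-29 dBFS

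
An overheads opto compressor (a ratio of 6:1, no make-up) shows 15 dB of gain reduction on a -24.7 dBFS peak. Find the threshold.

Gain reduction = -24.7 − (-39.7) = 15 dB; output overshoot = GR / (R − 1) = 15 / 5 = 3 dB.
Threshold = output − output overshoot = -39.7 − 3 = -42.7 dBFS.

-42.7 dBFS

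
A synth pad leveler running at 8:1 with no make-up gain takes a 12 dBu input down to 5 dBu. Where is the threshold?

4 dBu

Input is 8 dB above T (since output overshoot × R = input overshoot: (5 − T)·8 = 12 − T gives T = 4 dBu).
Check: 4 + (12 − 4)/8 = 4 + 1 = 5 dBu. ✓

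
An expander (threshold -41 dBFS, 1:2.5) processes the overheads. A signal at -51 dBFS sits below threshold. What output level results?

-66 dBFS

Below threshold, a 1:2.5 expander applies gain = (2.5−1)×(T − x) of attenuation.
(2.5−1) × 10 = 15 dB, so output = -51 − 15 = -66 dBFS.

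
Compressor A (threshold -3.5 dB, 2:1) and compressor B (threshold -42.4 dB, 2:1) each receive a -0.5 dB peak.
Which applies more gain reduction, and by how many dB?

A: 3 dB over, compressed to 1.5 dB over, so 1.5 dB of GR.
B: 41.9 dB over, compressed to 20.95 dB over, so 20.95 dB of GR.
Difference: 19.45 dB in favour of B.

B, by 19.45 dB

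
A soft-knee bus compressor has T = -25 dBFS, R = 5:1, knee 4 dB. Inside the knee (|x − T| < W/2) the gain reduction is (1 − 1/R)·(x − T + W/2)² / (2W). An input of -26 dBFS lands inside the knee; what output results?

-26.1 dBFS

x − T + W/2 = -26 − (-25) + 2 = 1.
GR = (1 − 1/5) × 1² / 8 = 0.8 × 1 / 8 = 0.1 dB.
Output = -26 − 0.1 = -26.1 dBFS.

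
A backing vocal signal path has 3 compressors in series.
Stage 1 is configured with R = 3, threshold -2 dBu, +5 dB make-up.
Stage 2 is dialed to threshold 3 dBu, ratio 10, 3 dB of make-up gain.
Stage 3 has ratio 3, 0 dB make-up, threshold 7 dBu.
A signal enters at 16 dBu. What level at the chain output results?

Stage 1: overshoot 18 dB → 18/3 = 6 dB → 4 dBu; +5 dB make-up → 9 dBu.
Stage 2: overshoot 6 dB → 6/10 = 0.6 dB → 3.6 dBu; +3 dB make-up → 6.6 dBu.
Stage 3: 6.6 dBu ≤ 7 dBu, so stage 3 doesn't engage; output 6.6 dBu.

6.6 dBu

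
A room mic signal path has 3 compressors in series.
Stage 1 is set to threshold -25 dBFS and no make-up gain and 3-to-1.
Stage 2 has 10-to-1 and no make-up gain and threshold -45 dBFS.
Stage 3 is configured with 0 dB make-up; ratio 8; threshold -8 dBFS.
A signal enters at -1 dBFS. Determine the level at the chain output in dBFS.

-42.2 dBFS

Stage 1: overshoot 24 dB → 24/3 = 8 dB → -17 dBFS.
Stage 2: overshoot 28 dB → 28/10 = 2.8 dB → -42.2 dBFS.
Stage 3: below threshold (-42.2 ≤ -8); passes unchanged; output -42.2 dBFS.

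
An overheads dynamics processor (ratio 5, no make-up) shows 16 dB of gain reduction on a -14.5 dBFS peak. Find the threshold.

-34.5 dBFS

Gain reduction = -14.5 − (-30.5) = 16 dB; output overshoot = GR / (R − 1) = 16 / 4 = 4 dB.
Threshold = output − output overshoot = -30.5 − 4 = -34.5 dBFS.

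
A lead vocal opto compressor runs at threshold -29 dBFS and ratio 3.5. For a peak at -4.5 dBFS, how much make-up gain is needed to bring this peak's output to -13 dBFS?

9 dB

The peak compresses to -29 + 24.5/3.5 = -22 dBFS.
To reach -13 dBFS requires -13 − (-22) = 9 dB of make-up.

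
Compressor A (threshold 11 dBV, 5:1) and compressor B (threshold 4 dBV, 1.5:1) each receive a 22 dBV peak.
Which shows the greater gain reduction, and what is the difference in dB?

A: overshoot 11 dB → output overshoot 2.2 dB → GR 8.8 dB.
B: overshoot 18 dB → output overshoot 12 dB → GR 6 dB.
A applies 2.8 dB more gain reduction.

A, by 2.8 dB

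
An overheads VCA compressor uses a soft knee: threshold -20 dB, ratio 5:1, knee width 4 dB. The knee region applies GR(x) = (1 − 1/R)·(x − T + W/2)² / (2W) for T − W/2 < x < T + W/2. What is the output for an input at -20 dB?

-20.4 dB

x − T + W/2 = -20 − (-20) + 2 = 2.
GR = (1 − 1/5) × 2² / 8 = 0.8 × 4 / 8 = 0.4 dB.
Output = -20 − 0.4 = -20.4 dB.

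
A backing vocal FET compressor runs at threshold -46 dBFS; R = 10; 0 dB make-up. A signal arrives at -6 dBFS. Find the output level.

The input is 40 dB above the -46 dBFS threshold.
The 40 dB excess becomes 4 dB after 10:1 reduction.
So the level is -46 + 4 = -42 dBFS.

-42 dBFS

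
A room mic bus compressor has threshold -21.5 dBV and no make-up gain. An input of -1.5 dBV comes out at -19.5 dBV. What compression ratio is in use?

10:1

Input overshoot = -1.5 − (-21.5) = 20 dB; output overshoot = -19.5 − (-21.5) = 2 dB.
Ratio = 20 / 2 = 10.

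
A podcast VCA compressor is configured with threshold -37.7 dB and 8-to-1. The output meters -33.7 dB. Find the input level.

-5.7 dB

That's 4 dB above the -37.7 dB threshold.
Input overshoot = R × output overshoot = 32 dB → input = -37.7 + 32 = -5.7 dB.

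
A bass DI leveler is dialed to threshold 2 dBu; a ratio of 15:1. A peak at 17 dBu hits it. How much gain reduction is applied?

14 dB

The signal is 15 dB above threshold.
A 15:1 ratio leaves 1 dB of that excess.
So the signal is attenuated by 15 − 1 = 14 dB.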